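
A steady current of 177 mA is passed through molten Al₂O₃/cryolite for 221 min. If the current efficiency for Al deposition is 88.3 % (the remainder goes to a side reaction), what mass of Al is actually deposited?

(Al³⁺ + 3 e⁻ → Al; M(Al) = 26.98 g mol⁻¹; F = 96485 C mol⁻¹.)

Q = I·t = 0.1770 × 13260 = 2347 C.
n(e⁻) = 2347/96485 = 0.02433 mol; theoretically n(Al) = 0.02433/3 = 0.008108 mol, m_theo = 0.2188 g.
At 88.3 % efficiency, m_actual = 0.883 × 0.2188 = 0.193 g.

0.193 g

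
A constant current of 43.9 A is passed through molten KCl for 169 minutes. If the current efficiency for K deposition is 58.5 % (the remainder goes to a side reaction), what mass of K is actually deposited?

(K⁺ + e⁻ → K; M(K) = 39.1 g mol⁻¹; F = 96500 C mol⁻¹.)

106 g

Q = I·t = 43.90 × 10140 = 445100 C.
n(e⁻) = 445100/96500 = 4.613 mol; theoretically n(K) = 4.613/1 = 4.613 mol, m_theo = 180.4 g.
At 58.5 % efficiency, m_actual = 0.585 × 180.4 = 106 g.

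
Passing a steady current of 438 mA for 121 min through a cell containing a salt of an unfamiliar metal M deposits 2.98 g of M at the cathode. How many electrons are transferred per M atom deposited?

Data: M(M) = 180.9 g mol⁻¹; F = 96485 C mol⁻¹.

Q = I·t = 0.4380 A × 7260.0 s = 3180 C, so n(e⁻) = 3180/96485 = 0.03296 mol.
n(M) deposited = 2.98 / 180.9 = 0.01647 mol.
Electrons per atom = n(e⁻)/n(M) = 0.03296 / 0.01647 = 2.00 ≈ 2, so the ion is M²⁺.

2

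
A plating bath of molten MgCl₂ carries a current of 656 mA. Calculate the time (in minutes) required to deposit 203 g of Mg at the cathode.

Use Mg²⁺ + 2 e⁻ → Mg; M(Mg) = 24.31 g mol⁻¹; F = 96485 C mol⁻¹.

n(Mg) = m/M = 203 / 24.31 = 8.350 mol.
Each Mg atom requires 2 electrons, so n(e⁻) = 2 × 8.350 = 16.70 mol.
Q = n(e⁻)·F = 16.70 × 96485 = 1611000 C.
t = Q/I = 1611000 / 0.6560 A = 2456000 s = 40900 min.

40900 min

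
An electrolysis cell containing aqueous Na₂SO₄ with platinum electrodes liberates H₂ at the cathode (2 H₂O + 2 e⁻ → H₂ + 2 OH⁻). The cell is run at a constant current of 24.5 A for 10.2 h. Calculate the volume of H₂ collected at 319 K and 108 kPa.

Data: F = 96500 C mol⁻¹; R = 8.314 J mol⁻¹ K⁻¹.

Q = I·t = 24.50 A × 36720 s = 899600 C.
n(e⁻) = Q/F = 899600 / 96500 = 9.323 mol.
2 electrons are transferred per H₂ molecule, so n(H₂) = 9.323 / 2 = 4.661 mol.
V = nRT/P = (4.661 × 8.314 × 319) / (108 × 10³ Pa) = 0.114 m³ = 114 L.

114 L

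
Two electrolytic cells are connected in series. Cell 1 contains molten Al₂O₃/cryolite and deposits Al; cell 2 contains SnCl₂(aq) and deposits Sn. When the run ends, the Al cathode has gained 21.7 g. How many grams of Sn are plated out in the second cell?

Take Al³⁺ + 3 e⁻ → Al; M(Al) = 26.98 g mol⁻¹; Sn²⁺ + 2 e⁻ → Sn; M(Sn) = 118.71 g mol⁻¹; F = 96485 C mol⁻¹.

143 g

n(Al) = 21.7 / 26.98 = 0.8043 mol.
Since Al³⁺ + 3 e⁻ → Al, n(e⁻) passed = 3 × 0.8043 = 2.413 mol.
Cells in series carry the same charge, so the same 2.413 mol of electrons passes through cell 2.
Sn²⁺ + 2 e⁻ → Sn, so n(Sn) = 2.413 / 2 = 1.206 mol.
m(Sn) = 1.206 × 118.71 = 143 g.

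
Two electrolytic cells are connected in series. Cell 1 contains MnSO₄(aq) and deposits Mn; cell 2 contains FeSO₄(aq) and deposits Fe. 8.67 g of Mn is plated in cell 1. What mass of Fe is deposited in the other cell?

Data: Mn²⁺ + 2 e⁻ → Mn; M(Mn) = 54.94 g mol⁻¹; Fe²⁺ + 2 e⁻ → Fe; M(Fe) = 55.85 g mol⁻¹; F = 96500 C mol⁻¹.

8.81 g

n(Mn) = 8.67 / 54.94 = 0.1578 mol.
Since Mn²⁺ + 2 e⁻ → Mn, n(e⁻) passed = 2 × 0.1578 = 0.3156 mol.
Cells in series carry the same charge, so the same 0.3156 mol of electrons passes through cell 2.
Fe²⁺ + 2 e⁻ → Fe, so n(Fe) = 0.3156 / 2 = 0.1578 mol.
m(Fe) = 0.1578 × 55.85 = 8.81 g.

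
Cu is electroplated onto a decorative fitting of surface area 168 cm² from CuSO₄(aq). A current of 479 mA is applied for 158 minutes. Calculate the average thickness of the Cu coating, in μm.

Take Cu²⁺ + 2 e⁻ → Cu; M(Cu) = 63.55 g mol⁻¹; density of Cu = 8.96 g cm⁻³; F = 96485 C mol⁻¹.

Q = I·t = 0.4790 × 9480.0 = 4541 C; n(e⁻) = 0.04706 mol.
n(Cu) = n(e⁻)/2 = 0.02353 mol, so m = 0.02353 × 63.55 = 1.495 g.
Volume = m/ρ = 1.495 / 8.96 = 0.1669 cm³.
Thickness = V/A = 0.1669 / 168 = 9.93 × 10⁻⁴ cm = 9.93 μm.

9.93 μm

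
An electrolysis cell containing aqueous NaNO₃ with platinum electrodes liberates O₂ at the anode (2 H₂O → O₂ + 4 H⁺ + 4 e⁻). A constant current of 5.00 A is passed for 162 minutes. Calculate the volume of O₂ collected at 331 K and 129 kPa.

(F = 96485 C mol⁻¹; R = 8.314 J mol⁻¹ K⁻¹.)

Q = I·t = 5.000 A × 9720.0 s = 48600 C.
n(e⁻) = Q/F = 48600 / 96485 = 0.5037 mol.
4 electrons are transferred per O₂ molecule, so n(O₂) = 0.5037 / 4 = 0.1259 mol.
V = nRT/P = (0.1259 × 8.314 × 331) / (129 × 10³ Pa) = 0.00269 m³ = 2.69 L.

2.69 L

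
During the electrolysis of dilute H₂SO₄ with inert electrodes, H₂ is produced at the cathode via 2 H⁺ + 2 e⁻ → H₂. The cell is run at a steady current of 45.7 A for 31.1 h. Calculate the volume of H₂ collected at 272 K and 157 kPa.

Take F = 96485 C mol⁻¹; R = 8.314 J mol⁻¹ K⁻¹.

382 L

Q = I·t = 45.70 A × 111960 s = 5117000 C.
n(e⁻) = Q/F = 5117000 / 96485 = 53.03 mol.
2 electrons are transferred per H₂ molecule, so n(H₂) = 53.03 / 2 = 26.51 mol.
V = nRT/P = (26.51 × 8.314 × 272) / (157 × 10³ Pa) = 0.382 m³ = 382 L.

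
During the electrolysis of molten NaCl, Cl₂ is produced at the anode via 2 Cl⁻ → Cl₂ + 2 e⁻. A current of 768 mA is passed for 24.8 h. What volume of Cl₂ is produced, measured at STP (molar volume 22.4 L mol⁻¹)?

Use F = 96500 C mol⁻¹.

7.96 L

Q = I·t = 0.7680 A × 89280 s = 68570 C.
n(e⁻) = Q/F = 68570 / 96500 = 0.7105 mol.
2 electrons are transferred per Cl₂ molecule, so n(Cl₂) = 0.7105 / 2 = 0.3553 mol.
V = n × V_m = 0.3553 × 22.4 = 7.96 L.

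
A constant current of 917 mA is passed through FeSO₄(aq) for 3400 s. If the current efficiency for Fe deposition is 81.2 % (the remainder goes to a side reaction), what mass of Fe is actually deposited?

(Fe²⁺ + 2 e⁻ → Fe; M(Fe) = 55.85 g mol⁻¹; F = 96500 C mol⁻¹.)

Q = I·t = 0.9170 × 3400.0 = 3118 C.
n(e⁻) = 3118/96500 = 0.03231 mol; theoretically n(Fe) = 0.03231/2 = 0.01615 mol, m_theo = 0.9022 g.
At 81.2 % efficiency, m_actual = 0.812 × 0.9022 = 0.733 g.

0.733 g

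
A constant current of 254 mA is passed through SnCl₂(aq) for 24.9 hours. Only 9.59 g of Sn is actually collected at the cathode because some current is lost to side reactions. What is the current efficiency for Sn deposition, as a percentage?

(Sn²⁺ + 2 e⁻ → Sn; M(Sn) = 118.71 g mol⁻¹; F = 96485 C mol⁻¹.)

68.5 %

Q = I·t = 0.2540 × 89640 = 22770 C; n(e⁻) = 22770/96485 = 0.2360 mol.
Theoretical n(Sn) = n(e⁻)/2 = 0.1180 mol, i.e. m_theo = 0.1180 × 118.71 = 14.01 g.
Efficiency = m_actual / m_theo = 9.59 / 14.01 = 68.5 %.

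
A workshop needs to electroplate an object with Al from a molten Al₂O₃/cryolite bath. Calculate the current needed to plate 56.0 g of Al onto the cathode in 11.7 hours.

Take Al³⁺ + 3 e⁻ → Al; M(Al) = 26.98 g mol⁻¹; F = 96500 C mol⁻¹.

14.3 A

n(Al) = 56.0 / 26.98 = 2.076 mol.
n(e⁻) = 3 × 2.076 = 6.227 mol.
Q = n(e⁻)·F = 6.227 × 96500 = 600900 C.
I = Q/t = 600900 / 42120 s = 14.3 A.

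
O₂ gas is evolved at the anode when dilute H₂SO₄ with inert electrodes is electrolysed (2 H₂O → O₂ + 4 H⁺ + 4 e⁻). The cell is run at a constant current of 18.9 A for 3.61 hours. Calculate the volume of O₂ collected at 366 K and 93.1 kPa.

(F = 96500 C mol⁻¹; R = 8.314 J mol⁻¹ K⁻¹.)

Q = I·t = 18.90 A × 12996 s = 245600 C.
n(e⁻) = Q/F = 245600 / 96500 = 2.545 mol.
4 electrons are transferred per O₂ molecule, so n(O₂) = 2.545 / 4 = 0.6363 mol.
V = nRT/P = (0.6363 × 8.314 × 366) / (93.1 × 10³ Pa) = 0.0208 m³ = 20.8 L.

20.8 L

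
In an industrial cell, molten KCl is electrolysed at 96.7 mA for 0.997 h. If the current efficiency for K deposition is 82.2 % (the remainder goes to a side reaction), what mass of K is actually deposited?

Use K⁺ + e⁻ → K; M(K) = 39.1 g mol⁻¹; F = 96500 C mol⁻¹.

Q = I·t = 0.09670 × 3589.2 = 347.1 C.
n(e⁻) = 347.1/96500 = 0.003597 mol; theoretically n(K) = 0.003597/1 = 0.003597 mol, m_theo = 0.1406 g.
At 82.2 % efficiency, m_actual = 0.822 × 0.1406 = 0.116 g.

0.116 g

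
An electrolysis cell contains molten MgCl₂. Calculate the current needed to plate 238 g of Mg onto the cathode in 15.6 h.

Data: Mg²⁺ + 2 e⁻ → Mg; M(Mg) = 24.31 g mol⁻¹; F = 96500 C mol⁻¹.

n(Mg) = 238 / 24.31 = 9.790 mol.
n(e⁻) = 2 × 9.790 = 19.58 mol.
Q = n(e⁻)·F = 19.58 × 96500 = 1890000 C.
I = Q/t = 1890000 / 56160 s = 33.6 A.

33.6 A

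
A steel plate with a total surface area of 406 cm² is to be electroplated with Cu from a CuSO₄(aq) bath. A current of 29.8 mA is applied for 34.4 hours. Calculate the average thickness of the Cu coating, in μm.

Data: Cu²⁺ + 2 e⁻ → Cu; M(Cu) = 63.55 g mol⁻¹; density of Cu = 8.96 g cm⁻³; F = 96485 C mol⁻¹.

3.34 μm

Q = I·t = 0.02980 × 123840 = 3690 C; n(e⁻) = 0.03825 mol.
n(Cu) = n(e⁻)/2 = 0.01912 mol, so m = 0.01912 × 63.55 = 1.215 g.
Volume = m/ρ = 1.215 / 8.96 = 0.1356 cm³.
Thickness = V/A = 0.1356 / 406 = 3.34 × 10⁻⁴ cm = 3.34 μm.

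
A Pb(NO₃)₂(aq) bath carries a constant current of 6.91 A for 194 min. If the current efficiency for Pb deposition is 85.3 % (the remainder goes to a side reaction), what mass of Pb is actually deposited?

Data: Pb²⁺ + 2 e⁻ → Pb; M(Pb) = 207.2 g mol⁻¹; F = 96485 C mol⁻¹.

73.7 g

Q = I·t = 6.910 × 11640 = 80430 C.
n(e⁻) = 80430/96485 = 0.8336 mol; theoretically n(Pb) = 0.8336/2 = 0.4168 mol, m_theo = 86.36 g.
At 85.3 % efficiency, m_actual = 0.853 × 86.36 = 73.7 g.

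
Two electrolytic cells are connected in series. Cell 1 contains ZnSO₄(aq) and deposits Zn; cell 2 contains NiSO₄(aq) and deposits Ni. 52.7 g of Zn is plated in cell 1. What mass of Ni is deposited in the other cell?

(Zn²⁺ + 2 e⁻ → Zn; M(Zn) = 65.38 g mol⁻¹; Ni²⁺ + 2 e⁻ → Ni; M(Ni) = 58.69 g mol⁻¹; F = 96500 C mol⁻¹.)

47.3 g

n(Zn) = 52.7 / 65.38 = 0.8061 mol.
Since Zn²⁺ + 2 e⁻ → Zn, n(e⁻) passed = 2 × 0.8061 = 1.612 mol.
Cells in series carry the same charge, so the same 1.612 mol of electrons passes through cell 2.
Ni²⁺ + 2 e⁻ → Ni, so n(Ni) = 1.612 / 2 = 0.8061 mol.
m(Ni) = 0.8061 × 58.69 = 47.3 g.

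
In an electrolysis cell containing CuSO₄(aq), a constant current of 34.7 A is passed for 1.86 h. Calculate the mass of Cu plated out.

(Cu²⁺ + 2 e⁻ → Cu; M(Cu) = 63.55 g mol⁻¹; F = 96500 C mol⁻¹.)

76.5 g

Q = I·t = 34.70 A × 6696.0 s = 232400 C.
n(e⁻) = Q/F = 232400 / 96500 = 2.408 mol.
Cu²⁺ + 2 e⁻ → Cu, so n(Cu) = n(e⁻)/2 = 1.204 mol.
m = n·M = 1.204 × 63.55 = 76.5 g.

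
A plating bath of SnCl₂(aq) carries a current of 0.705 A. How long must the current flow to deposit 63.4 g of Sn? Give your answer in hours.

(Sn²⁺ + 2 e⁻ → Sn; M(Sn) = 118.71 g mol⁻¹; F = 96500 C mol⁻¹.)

n(Sn) = m/M = 63.4 / 118.71 = 0.5341 mol.
Each Sn atom requires 2 electrons, so n(e⁻) = 2 × 0.5341 = 1.068 mol.
Q = n(e⁻)·F = 1.068 × 96500 = 103100 C.
t = Q/I = 103100 / 0.7050 A = 146200 s = 40.6 h.

40.6 h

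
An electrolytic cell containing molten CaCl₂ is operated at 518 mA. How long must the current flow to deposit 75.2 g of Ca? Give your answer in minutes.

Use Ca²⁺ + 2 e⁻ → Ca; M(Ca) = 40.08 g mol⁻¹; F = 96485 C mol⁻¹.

11600 min

n(Ca) = m/M = 75.2 / 40.08 = 1.876 mol.
Each Ca atom requires 2 electrons, so n(e⁻) = 2 × 1.876 = 3.752 mol.
Q = n(e⁻)·F = 3.752 × 96485 = 362100 C.
t = Q/I = 362100 / 0.5180 A = 699000 s = 11600 min.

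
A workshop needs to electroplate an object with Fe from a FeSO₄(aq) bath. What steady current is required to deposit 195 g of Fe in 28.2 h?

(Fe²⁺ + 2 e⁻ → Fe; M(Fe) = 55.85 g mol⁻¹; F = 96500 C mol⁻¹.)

n(Fe) = 195 / 55.85 = 3.491 mol.
n(e⁻) = 2 × 3.491 = 6.983 mol.
Q = n(e⁻)·F = 6.983 × 96500 = 673900 C.
I = Q/t = 673900 / 101520 s = 6.64 A.

6.64 A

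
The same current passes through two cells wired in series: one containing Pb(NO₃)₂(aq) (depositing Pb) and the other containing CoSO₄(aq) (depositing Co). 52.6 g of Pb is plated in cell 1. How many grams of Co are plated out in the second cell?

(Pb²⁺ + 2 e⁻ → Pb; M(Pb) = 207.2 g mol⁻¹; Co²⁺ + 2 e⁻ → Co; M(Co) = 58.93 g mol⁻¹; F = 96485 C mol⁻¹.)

15.0 g

n(Pb) = 52.6 / 207.2 = 0.2539 mol.
Since Pb²⁺ + 2 e⁻ → Pb, n(e⁻) passed = 2 × 0.2539 = 0.5077 mol.
Cells in series carry the same charge, so the same 0.5077 mol of electrons passes through cell 2.
Co²⁺ + 2 e⁻ → Co, so n(Co) = 0.5077 / 2 = 0.2539 mol.
m(Co) = 0.2539 × 58.93 = 15.0 g.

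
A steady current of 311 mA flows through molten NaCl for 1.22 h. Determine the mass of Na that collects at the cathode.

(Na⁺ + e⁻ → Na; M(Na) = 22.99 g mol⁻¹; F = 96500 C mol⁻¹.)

Q = I·t = 0.3110 A × 4392.0 s = 1366 C.
n(e⁻) = Q/F = 1366 / 96500 = 0.01415 mol.
Na⁺ + e⁻ → Na, so n(Na) = n(e⁻)/1 = 0.01415 mol.
m = n·M = 0.01415 × 22.99 = 0.325 g.

0.325 g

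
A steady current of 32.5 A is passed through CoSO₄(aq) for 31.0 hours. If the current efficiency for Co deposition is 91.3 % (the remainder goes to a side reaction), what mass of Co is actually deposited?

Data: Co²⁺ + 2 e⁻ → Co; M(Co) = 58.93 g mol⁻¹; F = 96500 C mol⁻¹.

1010 g

Q = I·t = 32.50 × 111600 = 3627000 C.
n(e⁻) = 3627000/96500 = 37.59 mol; theoretically n(Co) = 37.59/2 = 18.79 mol, m_theo = 1107 g.
At 91.3 % efficiency, m_actual = 0.913 × 1107 = 1010 g.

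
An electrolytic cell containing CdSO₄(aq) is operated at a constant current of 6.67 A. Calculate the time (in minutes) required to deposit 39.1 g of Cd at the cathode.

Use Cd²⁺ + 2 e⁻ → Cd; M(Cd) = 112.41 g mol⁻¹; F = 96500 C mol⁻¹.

n(Cd) = m/M = 39.1 / 112.41 = 0.3478 mol.
Each Cd atom requires 2 electrons, so n(e⁻) = 2 × 0.3478 = 0.6957 mol.
Q = n(e⁻)·F = 0.6957 × 96500 = 67130 C.
t = Q/I = 67130 / 6.670 A = 10060 s = 168 min.

168 min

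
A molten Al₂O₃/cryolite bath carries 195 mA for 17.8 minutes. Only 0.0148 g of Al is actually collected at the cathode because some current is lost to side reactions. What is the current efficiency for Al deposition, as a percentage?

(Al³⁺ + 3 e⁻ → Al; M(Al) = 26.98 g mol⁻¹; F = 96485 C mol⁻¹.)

76.2 %

Q = I·t = 0.1950 × 1068.0 = 208.3 C; n(e⁻) = 208.3/96485 = 0.002158 mol.
Theoretical n(Al) = n(e⁻)/3 = 0.0007195 mol, i.e. m_theo = 0.0007195 × 26.98 = 0.01941 g.
Efficiency = m_actual / m_theo = 0.0148 / 0.01941 = 76.2 %.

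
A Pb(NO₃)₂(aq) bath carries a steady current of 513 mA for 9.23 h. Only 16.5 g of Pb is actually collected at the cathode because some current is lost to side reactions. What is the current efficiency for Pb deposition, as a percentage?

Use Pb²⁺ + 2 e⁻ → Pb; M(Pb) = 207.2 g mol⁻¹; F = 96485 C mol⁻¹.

Q = I·t = 0.5130 × 33228 = 17050 C; n(e⁻) = 17050/96485 = 0.1767 mol.
Theoretical n(Pb) = n(e⁻)/2 = 0.08833 mol, i.e. m_theo = 0.08833 × 207.2 = 18.30 g.
Efficiency = m_actual / m_theo = 16.5 / 18.30 = 90.1 %.

90.1 %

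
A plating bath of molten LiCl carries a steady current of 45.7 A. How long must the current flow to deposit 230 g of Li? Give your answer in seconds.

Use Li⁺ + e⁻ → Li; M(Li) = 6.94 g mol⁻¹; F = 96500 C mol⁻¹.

70000 s

n(Li) = m/M = 230 / 6.94 = 33.14 mol.
Each Li atom requires 1 electron, so n(e⁻) = 1 × 33.14 = 33.14 mol.
Q = n(e⁻)·F = 33.14 × 96500 = 3198000 C.
t = Q/I = 3198000 / 45.70 A = 69980 s.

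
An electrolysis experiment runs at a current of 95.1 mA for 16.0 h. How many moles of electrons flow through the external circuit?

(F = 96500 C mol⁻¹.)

Q = I·t = 0.09510 A × 57600 s = 5478 C.
n(e⁻) = Q/F = 5478 / 96500 = 0.0568 mol.

0.0568 mol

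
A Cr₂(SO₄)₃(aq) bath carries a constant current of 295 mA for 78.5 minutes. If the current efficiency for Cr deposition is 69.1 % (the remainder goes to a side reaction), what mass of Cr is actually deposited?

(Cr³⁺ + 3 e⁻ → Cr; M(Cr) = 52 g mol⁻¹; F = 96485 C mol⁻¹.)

0.172 g

Q = I·t = 0.2950 × 4710.0 = 1389 C.
n(e⁻) = 1389/96485 = 0.01440 mol; theoretically n(Cr) = 0.01440/3 = 0.004800 mol, m_theo = 0.2496 g.
At 69.1 % efficiency, m_actual = 0.691 × 0.2496 = 0.172 g.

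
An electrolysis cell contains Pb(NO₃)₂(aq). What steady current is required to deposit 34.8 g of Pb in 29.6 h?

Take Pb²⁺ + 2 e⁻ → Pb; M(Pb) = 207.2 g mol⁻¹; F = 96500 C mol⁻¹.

0.304 A

n(Pb) = 34.8 / 207.2 = 0.1680 mol.
n(e⁻) = 2 × 0.1680 = 0.3359 mol.
Q = n(e⁻)·F = 0.3359 × 96500 = 32420 C.
I = Q/t = 32420 / 106560 s = 0.304 A.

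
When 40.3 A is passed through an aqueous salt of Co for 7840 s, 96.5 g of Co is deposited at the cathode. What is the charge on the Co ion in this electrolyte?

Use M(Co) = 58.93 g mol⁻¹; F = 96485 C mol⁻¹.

+2

Q = I·t = 40.30 A × 7840.0 s = 316000 C, so n(e⁻) = 316000/96485 = 3.275 mol.
n(Co) deposited = 96.5 / 58.93 = 1.638 mol.
Electrons per atom = n(e⁻)/n(Co) = 3.275 / 1.638 = 2.00 ≈ 2, so the ion is Co²⁺.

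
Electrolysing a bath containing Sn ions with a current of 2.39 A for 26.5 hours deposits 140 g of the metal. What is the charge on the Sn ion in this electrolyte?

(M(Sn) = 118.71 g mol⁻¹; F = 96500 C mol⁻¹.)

Q = I·t = 2.390 A × 95400 s = 228000 C, so n(e⁻) = 228000/96500 = 2.363 mol.
n(Sn) deposited = 140 / 118.71 = 1.179 mol.
Electrons per atom = n(e⁻)/n(Sn) = 2.363 / 1.179 = 2.00 ≈ 2, so the ion is Sn²⁺.

+2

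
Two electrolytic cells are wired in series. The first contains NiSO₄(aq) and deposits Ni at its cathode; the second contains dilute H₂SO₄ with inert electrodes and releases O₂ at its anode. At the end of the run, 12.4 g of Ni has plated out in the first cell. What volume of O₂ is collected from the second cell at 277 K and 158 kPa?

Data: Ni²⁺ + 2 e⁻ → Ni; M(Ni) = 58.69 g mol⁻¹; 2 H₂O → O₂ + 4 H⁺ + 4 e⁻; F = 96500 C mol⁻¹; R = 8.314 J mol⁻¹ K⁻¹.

1.54 L

n(Ni) = 12.4 / 58.69 = 0.2113 mol, so n(e⁻) = 2 × 0.2113 = 0.4226 mol.
The cells are in series, so the same 0.4226 mol of electrons passes through the second cell.
2 H₂O → O₂ + 4 H⁺ + 4 e⁻ — 4 mol e⁻ per mol O₂, so n(O₂) = 0.4226/4 = 0.1056 mol.
V = nRT/P = (0.1056 × 8.314 × 277) / (158 × 10³) = 0.00154 m³ = 1.54 L.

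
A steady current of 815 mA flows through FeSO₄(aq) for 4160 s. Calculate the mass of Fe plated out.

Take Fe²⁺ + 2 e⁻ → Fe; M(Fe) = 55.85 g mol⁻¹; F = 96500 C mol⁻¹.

0.981 g

Q = I·t = 0.8150 A × 4160.0 s = 3390 C.
n(e⁻) = Q/F = 3390 / 96500 = 0.03513 mol.
Fe²⁺ + 2 e⁻ → Fe, so n(Fe) = n(e⁻)/2 = 0.01757 mol.
m = n·M = 0.01757 × 55.85 = 0.981 g.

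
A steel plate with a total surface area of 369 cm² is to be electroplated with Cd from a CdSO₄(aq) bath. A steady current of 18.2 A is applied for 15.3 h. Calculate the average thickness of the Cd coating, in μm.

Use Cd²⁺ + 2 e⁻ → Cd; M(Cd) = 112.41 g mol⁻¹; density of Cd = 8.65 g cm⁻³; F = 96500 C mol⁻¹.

Q = I·t = 18.20 × 55080 = 1002000 C; n(e⁻) = 10.39 mol.
n(Cd) = n(e⁻)/2 = 5.194 mol, so m = 5.194 × 112.41 = 583.9 g.
Volume = m/ρ = 583.9 / 8.65 = 67.50 cm³.
Thickness = V/A = 67.50 / 369 = 0.183 cm = 1830 μm.

1830 μm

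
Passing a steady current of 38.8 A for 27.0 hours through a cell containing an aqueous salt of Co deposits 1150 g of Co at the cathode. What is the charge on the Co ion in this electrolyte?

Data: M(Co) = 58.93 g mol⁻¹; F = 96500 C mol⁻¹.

+2

Q = I·t = 38.80 A × 97200 s = 3771000 C, so n(e⁻) = 3771000/96500 = 39.08 mol.
n(Co) deposited = 1150 / 58.93 = 19.51 mol.
Electrons per atom = n(e⁻)/n(Co) = 39.08 / 19.51 = 2.00 ≈ 2, so the ion is Co²⁺.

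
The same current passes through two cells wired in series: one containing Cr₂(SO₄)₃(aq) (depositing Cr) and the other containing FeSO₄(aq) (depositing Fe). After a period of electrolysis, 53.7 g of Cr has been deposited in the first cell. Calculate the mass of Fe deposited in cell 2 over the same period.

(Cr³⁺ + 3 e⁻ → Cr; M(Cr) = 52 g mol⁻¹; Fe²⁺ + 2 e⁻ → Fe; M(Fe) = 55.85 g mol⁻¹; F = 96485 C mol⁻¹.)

n(Cr) = 53.7 / 52 = 1.033 mol.
Since Cr³⁺ + 3 e⁻ → Cr, n(e⁻) passed = 3 × 1.033 = 3.098 mol.
Cells in series carry the same charge, so the same 3.098 mol of electrons passes through cell 2.
Fe²⁺ + 2 e⁻ → Fe, so n(Fe) = 3.098 / 2 = 1.549 mol.
m(Fe) = 1.549 × 55.85 = 86.5 g.

86.5 g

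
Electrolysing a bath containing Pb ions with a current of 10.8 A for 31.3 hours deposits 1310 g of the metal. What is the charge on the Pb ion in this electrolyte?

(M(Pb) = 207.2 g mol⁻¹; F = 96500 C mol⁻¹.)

+2

Q = I·t = 10.80 A × 112680 s = 1217000 C, so n(e⁻) = 1217000/96500 = 12.61 mol.
n(Pb) deposited = 1310 / 207.2 = 6.322 mol.
Electrons per atom = n(e⁻)/n(Pb) = 12.61 / 6.322 = 1.99 ≈ 2, so the ion is Pb²⁺.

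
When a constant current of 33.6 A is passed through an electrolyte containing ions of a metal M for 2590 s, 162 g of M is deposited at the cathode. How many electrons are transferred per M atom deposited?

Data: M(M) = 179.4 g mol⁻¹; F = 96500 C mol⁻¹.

1

Q = I·t = 33.60 A × 2590.0 s = 87020 C, so n(e⁻) = 87020/96500 = 0.9018 mol.
n(M) deposited = 162 / 179.4 = 0.9030 mol.
Electrons per atom = n(e⁻)/n(M) = 0.9018 / 0.9030 = 0.999 ≈ 1, so the ion is M⁺.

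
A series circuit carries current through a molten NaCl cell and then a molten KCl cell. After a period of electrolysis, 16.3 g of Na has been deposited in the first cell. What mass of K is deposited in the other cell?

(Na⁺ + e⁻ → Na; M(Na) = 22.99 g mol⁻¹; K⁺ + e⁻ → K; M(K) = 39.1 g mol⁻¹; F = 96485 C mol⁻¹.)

n(Na) = 16.3 / 22.99 = 0.7090 mol.
Since Na⁺ + e⁻ → Na, n(e⁻) passed = 1 × 0.7090 = 0.7090 mol.
Cells in series carry the same charge, so the same 0.7090 mol of electrons passes through cell 2.
K⁺ + e⁻ → K, so n(K) = 0.7090 / 1 = 0.7090 mol.
m(K) = 0.7090 × 39.1 = 27.7 g.

27.7 g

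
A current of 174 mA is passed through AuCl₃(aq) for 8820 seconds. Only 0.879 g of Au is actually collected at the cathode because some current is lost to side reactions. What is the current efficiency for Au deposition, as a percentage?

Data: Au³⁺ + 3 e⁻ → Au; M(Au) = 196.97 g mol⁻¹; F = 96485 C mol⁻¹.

84.2 %

Q = I·t = 0.1740 × 8820.0 = 1535 C; n(e⁻) = 1535/96485 = 0.01591 mol.
Theoretical n(Au) = n(e⁻)/3 = 0.005302 mol, i.e. m_theo = 0.005302 × 196.97 = 1.044 g.
Efficiency = m_actual / m_theo = 0.879 / 1.044 = 84.2 %.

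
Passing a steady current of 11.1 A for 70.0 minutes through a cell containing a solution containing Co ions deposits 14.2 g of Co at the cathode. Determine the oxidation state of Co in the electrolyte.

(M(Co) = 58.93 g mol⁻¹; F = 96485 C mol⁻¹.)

Q = I·t = 11.10 A × 4200.0 s = 46620 C, so n(e⁻) = 46620/96485 = 0.4832 mol.
n(Co) deposited = 14.2 / 58.93 = 0.2410 mol.
Electrons per atom = n(e⁻)/n(Co) = 0.4832 / 0.2410 = 2.01 ≈ 2, so the ion is Co²⁺.

+2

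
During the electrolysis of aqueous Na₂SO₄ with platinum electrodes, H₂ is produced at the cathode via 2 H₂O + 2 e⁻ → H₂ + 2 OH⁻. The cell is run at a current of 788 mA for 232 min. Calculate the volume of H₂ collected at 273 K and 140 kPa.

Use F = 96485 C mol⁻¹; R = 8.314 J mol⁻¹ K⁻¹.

Q = I·t = 0.7880 A × 13920 s = 10970 C.
n(e⁻) = Q/F = 10970 / 96485 = 0.1137 mol.
2 electrons are transferred per H₂ molecule, so n(H₂) = 0.1137 / 2 = 0.05684 mol.
V = nRT/P = (0.05684 × 8.314 × 273) / (140 × 10³ Pa) = 9.22 × 10⁻⁴ m³ = 0.922 L.

0.922 L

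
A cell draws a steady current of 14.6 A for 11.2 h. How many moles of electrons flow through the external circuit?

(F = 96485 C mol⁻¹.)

Q = I·t = 14.60 A × 40320 s = 588700 C.
n(e⁻) = Q/F = 588700 / 96485 = 6.10 mol.

6.10 mol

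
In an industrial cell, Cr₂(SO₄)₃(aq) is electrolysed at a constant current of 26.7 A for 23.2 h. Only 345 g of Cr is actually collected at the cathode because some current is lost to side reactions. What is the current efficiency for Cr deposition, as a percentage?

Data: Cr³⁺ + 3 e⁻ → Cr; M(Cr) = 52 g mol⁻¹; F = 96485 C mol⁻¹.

86.1 %

Q = I·t = 26.70 × 83520 = 2230000 C; n(e⁻) = 2230000/96485 = 23.11 mol.
Theoretical n(Cr) = n(e⁻)/3 = 7.704 mol, i.e. m_theo = 7.704 × 52 = 400.6 g.
Efficiency = m_actual / m_theo = 345 / 400.6 = 86.1 %.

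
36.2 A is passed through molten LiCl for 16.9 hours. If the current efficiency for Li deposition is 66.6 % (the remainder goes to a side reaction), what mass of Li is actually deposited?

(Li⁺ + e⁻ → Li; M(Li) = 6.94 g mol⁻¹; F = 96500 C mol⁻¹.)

105 g

Q = I·t = 36.20 × 60840 = 2202000 C.
n(e⁻) = 2202000/96500 = 22.82 mol; theoretically n(Li) = 22.82/1 = 22.82 mol, m_theo = 158.4 g.
At 66.6 % efficiency, m_actual = 0.666 × 158.4 = 105 g.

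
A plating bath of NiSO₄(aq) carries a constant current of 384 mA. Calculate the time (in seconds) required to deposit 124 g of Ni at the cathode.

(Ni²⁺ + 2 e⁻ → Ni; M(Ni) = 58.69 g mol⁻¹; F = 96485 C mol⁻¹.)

1.06 × 10⁶ s

n(Ni) = m/M = 124 / 58.69 = 2.113 mol.
Each Ni atom requires 2 electrons, so n(e⁻) = 2 × 2.113 = 4.226 mol.
Q = n(e⁻)·F = 4.226 × 96485 = 407700 C.
t = Q/I = 407700 / 0.3840 A = 1062000 s.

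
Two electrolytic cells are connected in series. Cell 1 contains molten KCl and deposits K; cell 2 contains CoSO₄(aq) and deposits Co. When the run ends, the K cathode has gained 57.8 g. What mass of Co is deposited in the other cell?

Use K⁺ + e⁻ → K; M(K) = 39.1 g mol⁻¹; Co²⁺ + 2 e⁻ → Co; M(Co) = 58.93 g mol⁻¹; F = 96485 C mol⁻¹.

43.6 g

n(K) = 57.8 / 39.1 = 1.478 mol.
Since K⁺ + e⁻ → K, n(e⁻) passed = 1 × 1.478 = 1.478 mol.
Cells in series carry the same charge, so the same 1.478 mol of electrons passes through cell 2.
Co²⁺ + 2 e⁻ → Co, so n(Co) = 1.478 / 2 = 0.7391 mol.
m(Co) = 0.7391 × 58.93 = 43.6 g.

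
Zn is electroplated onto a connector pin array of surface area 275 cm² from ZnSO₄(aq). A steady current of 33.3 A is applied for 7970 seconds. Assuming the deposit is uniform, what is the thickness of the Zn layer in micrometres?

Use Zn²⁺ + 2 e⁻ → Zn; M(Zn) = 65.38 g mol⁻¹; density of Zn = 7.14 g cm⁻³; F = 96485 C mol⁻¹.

Q = I·t = 33.30 × 7970.0 = 265400 C; n(e⁻) = 2.751 mol.
n(Zn) = n(e⁻)/2 = 1.375 mol, so m = 1.375 × 65.38 = 89.92 g.
Volume = m/ρ = 89.92 / 7.14 = 12.59 cm³.
Thickness = V/A = 12.59 / 275 = 0.0458 cm = 458 μm.

458 μm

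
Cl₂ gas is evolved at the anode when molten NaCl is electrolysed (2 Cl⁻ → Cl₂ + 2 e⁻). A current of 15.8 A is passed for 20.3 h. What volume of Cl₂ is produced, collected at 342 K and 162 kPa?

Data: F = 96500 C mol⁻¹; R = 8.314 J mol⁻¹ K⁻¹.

105 L

Q = I·t = 15.80 A × 73080 s = 1155000 C.
n(e⁻) = Q/F = 1155000 / 96500 = 11.97 mol.
2 electrons are transferred per Cl₂ molecule, so n(Cl₂) = 11.97 / 2 = 5.983 mol.
V = nRT/P = (5.983 × 8.314 × 342) / (162 × 10³ Pa) = 0.105 m³ = 105 L.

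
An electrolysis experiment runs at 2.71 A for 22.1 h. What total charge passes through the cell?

2.16 × 10⁵ C

Q = I·t = 2.710 A × 79560 s = 2.16 × 10⁵ C.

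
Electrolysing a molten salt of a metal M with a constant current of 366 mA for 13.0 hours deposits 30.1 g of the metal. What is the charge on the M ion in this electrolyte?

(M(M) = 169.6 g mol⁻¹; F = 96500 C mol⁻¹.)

Q = I·t = 0.3660 A × 46800 s = 17130 C, so n(e⁻) = 17130/96500 = 0.1775 mol.
n(M) deposited = 30.1 / 169.6 = 0.1775 mol.
Electrons per atom = n(e⁻)/n(M) = 0.1775 / 0.1775 = 1.00 ≈ 1, so the ion is M⁺.

+1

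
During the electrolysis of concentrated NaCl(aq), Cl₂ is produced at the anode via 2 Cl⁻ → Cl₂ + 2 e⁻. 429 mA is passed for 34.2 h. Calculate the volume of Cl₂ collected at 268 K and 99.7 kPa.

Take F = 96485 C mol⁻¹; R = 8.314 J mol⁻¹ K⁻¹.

Q = I·t = 0.4290 A × 123120 s = 52820 C.
n(e⁻) = Q/F = 52820 / 96485 = 0.5474 mol.
2 electrons are transferred per Cl₂ molecule, so n(Cl₂) = 0.5474 / 2 = 0.2737 mol.
V = nRT/P = (0.2737 × 8.314 × 268) / (99.7 × 10³ Pa) = 0.00612 m³ = 6.12 L.

6.12 L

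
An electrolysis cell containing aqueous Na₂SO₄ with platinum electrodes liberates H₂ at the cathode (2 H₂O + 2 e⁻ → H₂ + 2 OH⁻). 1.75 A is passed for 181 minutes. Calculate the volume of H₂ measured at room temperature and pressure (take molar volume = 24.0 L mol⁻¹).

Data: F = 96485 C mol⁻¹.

Q = I·t = 1.750 A × 10860 s = 19000 C.
n(e⁻) = Q/F = 19000 / 96485 = 0.1970 mol.
2 electrons are transferred per H₂ molecule, so n(H₂) = 0.1970 / 2 = 0.09849 mol.
V = n × V_m = 0.09849 × 24.0 = 2.36 L.

2.36 L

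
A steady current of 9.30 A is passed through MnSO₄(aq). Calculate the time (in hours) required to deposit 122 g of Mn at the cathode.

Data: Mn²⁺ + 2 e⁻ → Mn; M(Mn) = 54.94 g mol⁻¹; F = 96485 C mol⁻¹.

12.8 h

n(Mn) = m/M = 122 / 54.94 = 2.221 mol.
Each Mn atom requires 2 electrons, so n(e⁻) = 2 × 2.221 = 4.441 mol.
Q = n(e⁻)·F = 4.441 × 96485 = 428500 C.
t = Q/I = 428500 / 9.300 A = 46080 s = 12.8 h.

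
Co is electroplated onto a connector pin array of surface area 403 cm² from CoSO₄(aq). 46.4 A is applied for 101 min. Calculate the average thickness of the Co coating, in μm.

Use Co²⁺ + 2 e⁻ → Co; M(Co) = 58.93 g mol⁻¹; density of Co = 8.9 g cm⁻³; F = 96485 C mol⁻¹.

Q = I·t = 46.40 × 6060.0 = 281200 C; n(e⁻) = 2.914 mol.
n(Co) = n(e⁻)/2 = 1.457 mol, so m = 1.457 × 58.93 = 85.87 g.
Volume = m/ρ = 85.87 / 8.9 = 9.648 cm³.
Thickness = V/A = 9.648 / 403 = 0.0239 cm = 239 μm.

239 μm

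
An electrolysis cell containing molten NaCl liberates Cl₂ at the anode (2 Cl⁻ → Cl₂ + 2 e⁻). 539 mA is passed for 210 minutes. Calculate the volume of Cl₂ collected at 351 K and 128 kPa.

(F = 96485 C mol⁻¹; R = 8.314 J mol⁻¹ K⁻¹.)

0.802 L

Q = I·t = 0.5390 A × 12600 s = 6791 C.
n(e⁻) = Q/F = 6791 / 96485 = 0.07039 mol.
2 electrons are transferred per Cl₂ molecule, so n(Cl₂) = 0.07039 / 2 = 0.03519 mol.
V = nRT/P = (0.03519 × 8.314 × 351) / (128 × 10³ Pa) = 8.02 × 10⁻⁴ m³ = 0.802 L.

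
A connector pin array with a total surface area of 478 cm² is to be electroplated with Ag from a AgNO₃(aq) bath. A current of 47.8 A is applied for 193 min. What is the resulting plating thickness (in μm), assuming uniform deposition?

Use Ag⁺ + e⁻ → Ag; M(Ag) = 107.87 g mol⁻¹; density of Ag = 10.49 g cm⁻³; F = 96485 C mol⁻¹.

1230 μm

Q = I·t = 47.80 × 11580 = 553500 C; n(e⁻) = 5.737 mol.
n(Ag) = n(e⁻)/1 = 5.737 mol, so m = 5.737 × 107.87 = 618.8 g.
Volume = m/ρ = 618.8 / 10.49 = 58.99 cm³.
Thickness = V/A = 58.99 / 478 = 0.123 cm = 1230 μm.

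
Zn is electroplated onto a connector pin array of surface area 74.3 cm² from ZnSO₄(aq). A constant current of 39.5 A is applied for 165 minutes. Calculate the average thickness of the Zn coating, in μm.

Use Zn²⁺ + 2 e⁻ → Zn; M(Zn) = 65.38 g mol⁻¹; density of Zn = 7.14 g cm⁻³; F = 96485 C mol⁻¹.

2500 μm

Q = I·t = 39.50 × 9900.0 = 391000 C; n(e⁻) = 4.053 mol.
n(Zn) = n(e⁻)/2 = 2.026 mol, so m = 2.026 × 65.38 = 132.5 g.
Volume = m/ρ = 132.5 / 7.14 = 18.56 cm³.
Thickness = V/A = 18.56 / 74.3 = 0.250 cm = 2500 μm.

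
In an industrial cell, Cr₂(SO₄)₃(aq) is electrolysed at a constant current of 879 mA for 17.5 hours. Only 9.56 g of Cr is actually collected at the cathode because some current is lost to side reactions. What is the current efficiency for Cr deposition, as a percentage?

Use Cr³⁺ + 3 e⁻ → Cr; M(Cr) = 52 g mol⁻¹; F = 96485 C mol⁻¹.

96.1 %

Q = I·t = 0.8790 × 63000 = 55380 C; n(e⁻) = 55380/96485 = 0.5739 mol.
Theoretical n(Cr) = n(e⁻)/3 = 0.1913 mol, i.e. m_theo = 0.1913 × 52 = 9.948 g.
Efficiency = m_actual / m_theo = 9.56 / 9.948 = 96.1 %.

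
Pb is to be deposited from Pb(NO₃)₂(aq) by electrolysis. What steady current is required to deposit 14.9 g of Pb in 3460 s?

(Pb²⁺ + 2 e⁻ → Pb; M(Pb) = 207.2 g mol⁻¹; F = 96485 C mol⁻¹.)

4.01 A

n(Pb) = 14.9 / 207.2 = 0.07191 mol.
n(e⁻) = 2 × 0.07191 = 0.1438 mol.
Q = n(e⁻)·F = 0.1438 × 96485 = 13880 C.
I = Q/t = 13880 / 3460.0 s = 4.01 A.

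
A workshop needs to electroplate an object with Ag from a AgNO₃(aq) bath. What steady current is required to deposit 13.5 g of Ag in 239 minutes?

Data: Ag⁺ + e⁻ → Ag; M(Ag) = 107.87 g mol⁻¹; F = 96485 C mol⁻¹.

0.842 A

n(Ag) = 13.5 / 107.87 = 0.1252 mol.
n(e⁻) = 1 × 0.1252 = 0.1252 mol.
Q = n(e⁻)·F = 0.1252 × 96485 = 12080 C.
I = Q/t = 12080 / 14340 s = 0.842 A.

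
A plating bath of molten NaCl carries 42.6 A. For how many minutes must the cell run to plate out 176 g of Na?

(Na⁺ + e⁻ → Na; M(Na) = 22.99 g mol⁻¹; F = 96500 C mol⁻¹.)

n(Na) = m/M = 176 / 22.99 = 7.656 mol.
Each Na atom requires 1 electron, so n(e⁻) = 1 × 7.656 = 7.656 mol.
Q = n(e⁻)·F = 7.656 × 96500 = 738800 C.
t = Q/I = 738800 / 42.60 A = 17340 s = 289 min.

289 min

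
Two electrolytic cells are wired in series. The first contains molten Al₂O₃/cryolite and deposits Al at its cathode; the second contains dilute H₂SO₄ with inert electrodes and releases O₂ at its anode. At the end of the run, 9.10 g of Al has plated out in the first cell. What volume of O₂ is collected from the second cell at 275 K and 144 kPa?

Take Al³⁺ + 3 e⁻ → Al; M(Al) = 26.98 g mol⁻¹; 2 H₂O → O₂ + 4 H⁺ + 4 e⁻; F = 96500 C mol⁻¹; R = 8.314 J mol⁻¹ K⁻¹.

n(Al) = 9.10 / 26.98 = 0.3373 mol, so n(e⁻) = 3 × 0.3373 = 1.012 mol.
The cells are in series, so the same 1.012 mol of electrons passes through the second cell.
2 H₂O → O₂ + 4 H⁺ + 4 e⁻ — 4 mol e⁻ per mol O₂, so n(O₂) = 1.012/4 = 0.2530 mol.
V = nRT/P = (0.2530 × 8.314 × 275) / (144 × 10³) = 0.00402 m³ = 4.02 L.

4.02 L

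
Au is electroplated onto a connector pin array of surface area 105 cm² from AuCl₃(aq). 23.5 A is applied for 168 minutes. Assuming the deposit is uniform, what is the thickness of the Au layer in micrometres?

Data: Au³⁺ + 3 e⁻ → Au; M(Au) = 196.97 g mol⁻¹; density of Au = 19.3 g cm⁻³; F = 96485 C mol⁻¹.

795 μm

Q = I·t = 23.50 × 10080 = 236900 C; n(e⁻) = 2.455 mol.
n(Au) = n(e⁻)/3 = 0.8184 mol, so m = 0.8184 × 196.97 = 161.2 g.
Volume = m/ρ = 161.2 / 19.3 = 8.352 cm³.
Thickness = V/A = 8.352 / 105 = 0.0795 cm = 795 μm.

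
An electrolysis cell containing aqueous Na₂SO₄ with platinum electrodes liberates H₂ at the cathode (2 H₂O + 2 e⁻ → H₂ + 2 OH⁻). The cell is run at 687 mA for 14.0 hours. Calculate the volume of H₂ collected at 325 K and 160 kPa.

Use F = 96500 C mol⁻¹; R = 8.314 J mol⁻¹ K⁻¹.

Q = I·t = 0.6870 A × 50400 s = 34620 C.
n(e⁻) = Q/F = 34620 / 96500 = 0.3588 mol.
2 electrons are transferred per H₂ molecule, so n(H₂) = 0.3588 / 2 = 0.1794 mol.
V = nRT/P = (0.1794 × 8.314 × 325) / (160 × 10³ Pa) = 0.00303 m³ = 3.03 L.

3.03 L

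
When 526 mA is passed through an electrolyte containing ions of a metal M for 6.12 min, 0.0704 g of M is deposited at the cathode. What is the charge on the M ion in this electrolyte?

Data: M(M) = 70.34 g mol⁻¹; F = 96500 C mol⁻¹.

+2

Q = I·t = 0.5260 A × 367.20 s = 193.1 C, so n(e⁻) = 193.1/96500 = 0.002002 mol.
n(M) deposited = 0.0704 / 70.34 = 0.001001 mol.
Electrons per atom = n(e⁻)/n(M) = 0.002002 / 0.001001 = 2.00 ≈ 2, so the ion is M²⁺.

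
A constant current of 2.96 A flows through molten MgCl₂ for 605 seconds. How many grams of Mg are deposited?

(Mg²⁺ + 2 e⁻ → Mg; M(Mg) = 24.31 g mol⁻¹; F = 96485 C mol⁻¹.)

0.226 g

Q = I·t = 2.960 A × 605.00 s = 1791 C.
n(e⁻) = Q/F = 1791 / 96485 = 0.01856 mol.
Mg²⁺ + 2 e⁻ → Mg, so n(Mg) = n(e⁻)/2 = 0.009280 mol.
m = n·M = 0.009280 × 24.31 = 0.226 g.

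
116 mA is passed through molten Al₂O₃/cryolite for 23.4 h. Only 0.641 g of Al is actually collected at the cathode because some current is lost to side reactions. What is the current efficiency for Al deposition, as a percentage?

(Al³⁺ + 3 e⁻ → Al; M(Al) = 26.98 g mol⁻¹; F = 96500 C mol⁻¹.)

Q = I·t = 0.1160 × 84240 = 9772 C; n(e⁻) = 9772/96500 = 0.1013 mol.
Theoretical n(Al) = n(e⁻)/3 = 0.03375 mol, i.e. m_theo = 0.03375 × 26.98 = 0.9107 g.
Efficiency = m_actual / m_theo = 0.641 / 0.9107 = 70.4 %.

70.4 %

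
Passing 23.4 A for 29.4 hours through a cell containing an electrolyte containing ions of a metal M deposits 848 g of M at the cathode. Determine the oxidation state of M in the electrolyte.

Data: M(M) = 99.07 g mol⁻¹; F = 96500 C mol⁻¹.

Q = I·t = 23.40 A × 105840 s = 2477000 C, so n(e⁻) = 2477000/96500 = 25.66 mol.
n(M) deposited = 848 / 99.07 = 8.560 mol.
Electrons per atom = n(e⁻)/n(M) = 25.66 / 8.560 = 3.00 ≈ 3, so the ion is M³⁺.

+3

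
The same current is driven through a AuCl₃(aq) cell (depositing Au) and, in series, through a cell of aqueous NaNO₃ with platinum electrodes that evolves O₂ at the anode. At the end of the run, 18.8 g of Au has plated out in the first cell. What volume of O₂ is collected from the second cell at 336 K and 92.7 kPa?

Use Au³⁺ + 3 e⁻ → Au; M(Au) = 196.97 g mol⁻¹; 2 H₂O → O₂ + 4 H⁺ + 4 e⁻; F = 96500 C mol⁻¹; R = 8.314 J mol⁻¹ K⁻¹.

n(Au) = 18.8 / 196.97 = 0.09545 mol, so n(e⁻) = 3 × 0.09545 = 0.2863 mol.
The cells are in series, so the same 0.2863 mol of electrons passes through the second cell.
2 H₂O → O₂ + 4 H⁺ + 4 e⁻ — 4 mol e⁻ per mol O₂, so n(O₂) = 0.2863/4 = 0.07158 mol.
V = nRT/P = (0.07158 × 8.314 × 336) / (92.7 × 10³) = 0.00216 m³ = 2.16 L.

2.16 L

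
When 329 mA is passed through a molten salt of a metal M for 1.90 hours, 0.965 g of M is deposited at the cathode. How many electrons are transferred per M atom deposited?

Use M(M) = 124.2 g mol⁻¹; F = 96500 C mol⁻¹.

Q = I·t = 0.3290 A × 6840.0 s = 2250 C, so n(e⁻) = 2250/96500 = 0.02332 mol.
n(M) deposited = 0.965 / 124.2 = 0.007770 mol.
Electrons per atom = n(e⁻)/n(M) = 0.02332 / 0.007770 = 3.00 ≈ 3, so the ion is M³⁺.

3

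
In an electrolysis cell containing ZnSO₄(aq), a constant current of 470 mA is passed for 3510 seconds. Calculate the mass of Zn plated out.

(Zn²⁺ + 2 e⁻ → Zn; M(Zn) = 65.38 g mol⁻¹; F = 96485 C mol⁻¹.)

Q = I·t = 0.4700 A × 3510.0 s = 1650 C.
n(e⁻) = Q/F = 1650 / 96485 = 0.01710 mol.
Zn²⁺ + 2 e⁻ → Zn, so n(Zn) = n(e⁻)/2 = 0.008549 mol.
m = n·M = 0.008549 × 65.38 = 0.559 g.

0.559 g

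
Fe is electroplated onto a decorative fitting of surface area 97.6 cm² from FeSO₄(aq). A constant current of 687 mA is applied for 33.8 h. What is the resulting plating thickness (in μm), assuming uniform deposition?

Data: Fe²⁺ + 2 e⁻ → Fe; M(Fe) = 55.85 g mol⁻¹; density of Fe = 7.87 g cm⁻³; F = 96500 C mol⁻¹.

315 μm

Q = I·t = 0.6870 × 121680 = 83590 C; n(e⁻) = 0.8663 mol.
n(Fe) = n(e⁻)/2 = 0.4331 mol, so m = 0.4331 × 55.85 = 24.19 g.
Volume = m/ρ = 24.19 / 7.87 = 3.074 cm³.
Thickness = V/A = 3.074 / 97.6 = 0.0315 cm = 315 μm.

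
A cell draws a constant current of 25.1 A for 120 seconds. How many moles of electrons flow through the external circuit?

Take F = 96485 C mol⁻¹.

0.0312 mol

Q = I·t = 25.10 A × 120.00 s = 3012 C.
n(e⁻) = Q/F = 3012 / 96485 = 0.0312 mol.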